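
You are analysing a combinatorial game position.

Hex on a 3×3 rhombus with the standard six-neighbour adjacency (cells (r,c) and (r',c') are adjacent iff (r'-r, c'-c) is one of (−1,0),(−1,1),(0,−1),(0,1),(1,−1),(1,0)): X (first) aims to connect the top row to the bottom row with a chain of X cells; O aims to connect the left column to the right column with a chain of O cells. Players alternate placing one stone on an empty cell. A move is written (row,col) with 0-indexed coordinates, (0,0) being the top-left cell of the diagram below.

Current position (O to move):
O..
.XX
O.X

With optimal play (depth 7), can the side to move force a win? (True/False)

O winning at [O../.XX/O.X]: False

p1 O@[O../.XX/O.X]: (0,1)[OO./.XX/O.X]-1* (0,2)[O.O/.XX/O.X]-1 (1,0)[O../OXX/O.X]-1 (2,1)[O../.XX/OOX]-1
p2 X@[OO./.XX/O.X]: (0,2)[OOX/.XX/O.X]+1* (1,0)[OO./XXX/O.X]-1 (2,1)[OO./.XX/OXX]-1
p3 O@[OOX/.XX/O.X] terminal -1; root [O../.XX/O.X] d7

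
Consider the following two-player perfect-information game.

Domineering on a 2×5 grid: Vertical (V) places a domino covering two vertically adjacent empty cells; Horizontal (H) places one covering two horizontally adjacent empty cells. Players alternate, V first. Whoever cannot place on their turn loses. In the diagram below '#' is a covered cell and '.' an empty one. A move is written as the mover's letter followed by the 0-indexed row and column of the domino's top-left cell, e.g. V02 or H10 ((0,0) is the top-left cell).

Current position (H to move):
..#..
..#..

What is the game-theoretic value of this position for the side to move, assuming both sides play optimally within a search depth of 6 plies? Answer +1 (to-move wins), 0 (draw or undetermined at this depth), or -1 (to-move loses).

value(..#../..#.., H) = -1

p1 H@[..#../..#..]: H00[###../..#..]-1* H03[..###/..#..]-1 H10[..#../###..]-1 H13[..#../..###]-1
p2 V@[###../..#..]: V03[####./..##.]+1* V04[###.#/..#.#]+1
p3 H@[####./..##.]: H10[####./####.]-1*
p4 V@[####./####.]: V04[#####/#####]+1*
p5 H@[#####/#####] terminal -1; root [..#../..#..] d6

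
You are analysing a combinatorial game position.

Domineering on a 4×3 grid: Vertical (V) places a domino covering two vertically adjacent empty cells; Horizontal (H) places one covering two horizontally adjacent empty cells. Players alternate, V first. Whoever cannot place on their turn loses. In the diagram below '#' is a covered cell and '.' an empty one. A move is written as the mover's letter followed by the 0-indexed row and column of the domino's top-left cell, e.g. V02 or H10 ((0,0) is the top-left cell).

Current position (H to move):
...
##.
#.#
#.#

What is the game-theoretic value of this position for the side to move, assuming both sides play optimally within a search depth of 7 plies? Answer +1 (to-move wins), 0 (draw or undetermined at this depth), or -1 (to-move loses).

value(.../##./#.#/#.#, H) = -1

ply 1, H at .../##./#.#/#.# | H00=-1→##./##./#.#/#.#*; H01=-1→.##/##./#.#/#.#
ply 2, V at ##./##./#.#/#.# | V02=+1→###/###/#.#/#.#*; V21=+1→##./##./###/###
ply 3: ###/###/#.#/#.# is terminal -1 (H); from .../##./#.#/#.# depth 7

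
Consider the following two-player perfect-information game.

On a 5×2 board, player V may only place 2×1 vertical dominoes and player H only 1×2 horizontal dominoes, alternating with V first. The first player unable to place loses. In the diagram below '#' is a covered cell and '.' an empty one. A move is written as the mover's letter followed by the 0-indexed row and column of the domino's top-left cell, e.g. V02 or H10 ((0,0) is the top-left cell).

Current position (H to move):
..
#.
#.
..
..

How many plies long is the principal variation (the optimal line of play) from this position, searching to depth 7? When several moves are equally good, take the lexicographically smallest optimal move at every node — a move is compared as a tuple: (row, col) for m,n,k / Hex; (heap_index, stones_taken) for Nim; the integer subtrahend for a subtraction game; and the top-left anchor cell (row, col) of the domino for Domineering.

ply 1, H at ../#./#./../.. | H00=-1→##/#./#./../..; H30=+1→../#./#./##/..*; H40=+1→../#./#./../##
ply 2, V at ../#./#./##/.. | V01=-1→.#/##/#./##/..*; V11=-1→../##/##/##/..
ply 3, H at .#/##/#./##/.. | H40=+1→.#/##/#./##/##*
ply 4: .#/##/#./##/## is terminal -1 (V); from ../#./#./../.. depth 7

PV length from [../#./#./../..]: 3 plies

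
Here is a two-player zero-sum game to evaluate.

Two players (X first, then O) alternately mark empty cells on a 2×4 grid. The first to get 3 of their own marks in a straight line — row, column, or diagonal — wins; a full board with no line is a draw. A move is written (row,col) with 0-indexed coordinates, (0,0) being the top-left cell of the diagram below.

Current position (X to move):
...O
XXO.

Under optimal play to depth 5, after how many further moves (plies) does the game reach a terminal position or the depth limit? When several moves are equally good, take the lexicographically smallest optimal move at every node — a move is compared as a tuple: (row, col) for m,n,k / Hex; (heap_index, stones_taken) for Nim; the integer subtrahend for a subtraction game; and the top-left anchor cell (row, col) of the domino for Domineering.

PV length from [...O/XXO.]: 4 plies

p1 X@[...O/XXO.]: (0,0)[X..O/XXO.]+0* (0,1)[.X.O/XXO.]+0 (0,2)[..XO/XXO.]+0 (1,3)[...O/XXOX]+0
p2 O@[X..O/XXO.]: (0,1)[XO.O/XXO.]+0* (0,2)[X.OO/XXO.]+0 (1,3)[X..O/XXOO]+0
p3 X@[XO.O/XXO.]: (0,2)[XOXO/XXO.]+0* (1,3)[XO.O/XXOX]-1
p4 O@[XOXO/XXO.]: (1,3)[XOXO/XXOO]+0*
p5 X@[XOXO/XXOO] terminal +0; root [...O/XXO.] d5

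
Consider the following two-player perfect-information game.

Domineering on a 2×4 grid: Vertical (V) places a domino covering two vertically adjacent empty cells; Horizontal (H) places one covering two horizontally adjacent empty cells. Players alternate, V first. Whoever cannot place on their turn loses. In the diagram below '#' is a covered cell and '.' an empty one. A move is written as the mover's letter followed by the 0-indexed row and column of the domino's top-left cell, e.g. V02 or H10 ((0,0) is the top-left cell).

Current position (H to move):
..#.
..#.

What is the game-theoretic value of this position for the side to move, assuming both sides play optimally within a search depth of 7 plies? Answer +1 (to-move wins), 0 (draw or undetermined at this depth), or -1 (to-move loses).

ply 1, H at ..#./..#. | H00=+1→###./..#.*; H10=+1→..#./###.
ply 2, V at ###./..#. | V03=-1→####/..##*
ply 3, H at ####/..## | H10=+1→####/####*
ply 4: ####/#### is terminal -1 (V); from ..#./..#. depth 7

value(..#./..#., H) = +1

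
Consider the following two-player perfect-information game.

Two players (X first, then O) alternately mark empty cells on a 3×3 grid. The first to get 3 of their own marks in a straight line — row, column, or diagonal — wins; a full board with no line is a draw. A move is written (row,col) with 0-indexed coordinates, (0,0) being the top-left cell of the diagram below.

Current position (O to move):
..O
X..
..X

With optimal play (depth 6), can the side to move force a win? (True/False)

p1 O@[..O/X../..X]: (0,0)[O.O/X../..X]+0* (0,1)[.OO/X../..X]-1 (1,1)[..O/XO./..X]-1 (1,2)[..O/X.O/..X]-1 (2,0)[..O/X../O.X]-1 (2,1)[..O/X../.OX]-1
p2 X@[O.O/X../..X]: (0,1)[OXO/X../..X]+0* (1,1)[O.O/XX./..X]-1 (1,2)[O.O/X.X/..X]-1 (2,0)[O.O/X../X.X]-1 (2,1)[O.O/X../.XX]-1
p3 O@[OXO/X../..X]: (1,1)[OXO/XO./..X]+0* (1,2)[OXO/X.O/..X]-1 (2,0)[OXO/X../O.X]-1 (2,1)[OXO/X../.OX]+0
p4 X@[OXO/XO./..X]: (1,2)[OXO/XOX/..X]-1 (2,0)[OXO/XO./X.X]+0* (2,1)[OXO/XO./.XX]-1
p5 O@[OXO/XO./X.X]: (1,2)[OXO/XOO/X.X]-1 (2,1)[OXO/XO./XOX]+0*
p6 X@[OXO/XO./XOX]: (1,2)[OXO/XOX/XOX]+0*
p7 O@[OXO/XOX/XOX] terminal +0; root [..O/X../..X] d6

O winning at [..O/X../..X]: False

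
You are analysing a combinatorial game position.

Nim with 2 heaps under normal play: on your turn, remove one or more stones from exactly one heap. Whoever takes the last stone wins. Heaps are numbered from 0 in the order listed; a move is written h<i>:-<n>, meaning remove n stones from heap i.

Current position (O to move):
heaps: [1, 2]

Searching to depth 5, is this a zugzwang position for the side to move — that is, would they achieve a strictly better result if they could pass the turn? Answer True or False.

[(1,2)] O move#1: h0:-1:-1/(0,2), h1:-1:+1/(1,1)*, h1:-2:-1/(1,0)
[(1,1)] X move#2: h0:-1:-1/(0,1)*, h1:-1:-1/(1,0)
[(0,1)] O move#3: h1:-1:+1/(0,0)*
[(0,0)] end (terminal -1, X#4); searched (1,2) to 5
if O skipped the turn, X would face:
~ [(1,2)] X move#1: h0:-1:-1/(0,2), h1:-1:+1/(1,1)*, h1:-2:-1/(1,0)
~ [(1,1)] O move#2: h0:-1:-1/(0,1)*, h1:-1:-1/(1,0)
~ [(0,1)] X move#3: h1:-1:+1/(0,0)*
~ [(0,0)] end (terminal -1, O#4); searched (1,2) to 5
compare (O): move=+1 vs pass=-1

zugzwang((1,2), O) = False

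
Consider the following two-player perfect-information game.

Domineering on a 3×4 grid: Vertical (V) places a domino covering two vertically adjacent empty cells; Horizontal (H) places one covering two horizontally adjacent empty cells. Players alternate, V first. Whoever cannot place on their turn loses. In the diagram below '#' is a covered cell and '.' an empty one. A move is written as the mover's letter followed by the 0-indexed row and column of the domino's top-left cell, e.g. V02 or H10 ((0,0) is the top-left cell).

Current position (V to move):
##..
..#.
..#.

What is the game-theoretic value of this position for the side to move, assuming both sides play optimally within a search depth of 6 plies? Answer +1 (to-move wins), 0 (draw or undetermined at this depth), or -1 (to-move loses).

value(##../..#./..#., V) = +1

ply 1, V at ##../..#./..#. | V03=-1→##.#/..##/..#.; V10=+1→##../#.#./#.#.*; V11=+1→##../.##./.##.; V13=-1→##../..##/..##
ply 2, H at ##../#.#./#.#. | H02=-1→####/#.#./#.#.*
ply 3, V at ####/#.#./#.#. | V11=+1→####/###./###.*; V13=+1→####/#.##/#.##
ply 4: ####/###./###. is terminal -1 (H); from ##../..#./..#. depth 6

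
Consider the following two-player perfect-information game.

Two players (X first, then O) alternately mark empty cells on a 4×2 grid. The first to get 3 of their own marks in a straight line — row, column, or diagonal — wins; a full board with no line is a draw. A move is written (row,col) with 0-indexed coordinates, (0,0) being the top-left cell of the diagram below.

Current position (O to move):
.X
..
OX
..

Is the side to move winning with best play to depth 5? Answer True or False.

ply 1, O at .X/../OX/.. | (0,0)=-1→OX/../OX/..; (1,0)=-1→.X/O./OX/..; (1,1)=+0→.X/.O/OX/..*; (3,0)=-1→.X/../OX/O.; (3,1)=-1→.X/../OX/.O
ply 2, X at .X/.O/OX/.. | (0,0)=+0→XX/.O/OX/..*; (1,0)=+0→.X/XO/OX/..; (3,0)=+0→.X/.O/OX/X.; (3,1)=-1→.X/.O/OX/.X
ply 3, O at XX/.O/OX/.. | (1,0)=+0→XX/OO/OX/..*; (3,0)=+0→XX/.O/OX/O.; (3,1)=+0→XX/.O/OX/.O
ply 4, X at XX/OO/OX/.. | (3,0)=+0→XX/OO/OX/X.*; (3,1)=-1→XX/OO/OX/.X
ply 5, O at XX/OO/OX/X. | (3,1)=+0→XX/OO/OX/XO*
ply 6: XX/OO/OX/XO is terminal +0 (X); from .X/../OX/.. depth 5

O winning at [.X/../OX/..]: False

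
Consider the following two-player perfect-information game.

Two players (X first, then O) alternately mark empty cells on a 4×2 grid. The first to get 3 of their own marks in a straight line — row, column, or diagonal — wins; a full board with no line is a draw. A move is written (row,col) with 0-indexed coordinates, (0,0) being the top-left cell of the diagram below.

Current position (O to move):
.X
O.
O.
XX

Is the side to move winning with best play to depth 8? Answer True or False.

[.X/O./O./XX] O move#1: (0,0):+1/OX/O./O./XX*, (1,1):+0/.X/OO/O./XX, (2,1):+0/.X/O./OO/XX
[OX/O./O./XX] end (terminal -1, X#2); searched .X/O./O./XX to 8

O winning at [.X/O./O./XX]: True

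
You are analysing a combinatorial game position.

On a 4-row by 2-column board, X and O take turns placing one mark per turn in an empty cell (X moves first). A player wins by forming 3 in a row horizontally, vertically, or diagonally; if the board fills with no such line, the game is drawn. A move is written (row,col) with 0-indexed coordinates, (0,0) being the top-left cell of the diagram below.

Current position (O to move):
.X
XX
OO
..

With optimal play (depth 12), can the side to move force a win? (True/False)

p1 O@[.X/XX/OO/..]: (0,0)[OX/XX/OO/..]+0* (3,0)[.X/XX/OO/O.]+0 (3,1)[.X/XX/OO/.O]+0
p2 X@[OX/XX/OO/..]: (3,0)[OX/XX/OO/X.]+0* (3,1)[OX/XX/OO/.X]+0
p3 O@[OX/XX/OO/X.]: (3,1)[OX/XX/OO/XO]+0*
p4 X@[OX/XX/OO/XO] terminal +0; root [.X/XX/OO/..] d12

O winning at [.X/XX/OO/..]: False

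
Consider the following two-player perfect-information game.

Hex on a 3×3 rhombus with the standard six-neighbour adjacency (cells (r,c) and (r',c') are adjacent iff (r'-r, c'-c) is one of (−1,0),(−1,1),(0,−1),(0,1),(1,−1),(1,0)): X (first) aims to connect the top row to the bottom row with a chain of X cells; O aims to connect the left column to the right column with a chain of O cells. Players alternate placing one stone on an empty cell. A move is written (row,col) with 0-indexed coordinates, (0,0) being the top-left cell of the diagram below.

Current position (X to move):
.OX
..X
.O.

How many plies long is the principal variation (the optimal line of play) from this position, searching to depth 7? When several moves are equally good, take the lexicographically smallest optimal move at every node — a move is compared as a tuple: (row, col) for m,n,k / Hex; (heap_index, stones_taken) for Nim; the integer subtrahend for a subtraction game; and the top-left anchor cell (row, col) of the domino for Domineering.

ply 1, X at .OX/..X/.O. | (0,0)=+1→XOX/..X/.O.*; (1,0)=+1→.OX/X.X/.O.; (1,1)=+1→.OX/.XX/.O.; (2,0)=+1→.OX/..X/XO.; (2,2)=+1→.OX/..X/.OX
ply 2, O at XOX/..X/.O. | (1,0)=-1→XOX/O.X/.O.*; (1,1)=-1→XOX/.OX/.O.; (2,0)=-1→XOX/..X/OO.; (2,2)=-1→XOX/..X/.OO
ply 3, X at XOX/O.X/.O. | (1,1)=+1→XOX/OXX/.O.*; (2,0)=+1→XOX/O.X/XO.; (2,2)=+1→XOX/O.X/.OX
ply 4, O at XOX/OXX/.O. | (2,0)=-1→XOX/OXX/OO.*; (2,2)=-1→XOX/OXX/.OO
ply 5, X at XOX/OXX/OO. | (2,2)=+1→XOX/OXX/OOX*
ply 6: XOX/OXX/OOX is terminal -1 (O); from .OX/..X/.O. depth 7

PV length from [.OX/..X/.O.]: 5 plies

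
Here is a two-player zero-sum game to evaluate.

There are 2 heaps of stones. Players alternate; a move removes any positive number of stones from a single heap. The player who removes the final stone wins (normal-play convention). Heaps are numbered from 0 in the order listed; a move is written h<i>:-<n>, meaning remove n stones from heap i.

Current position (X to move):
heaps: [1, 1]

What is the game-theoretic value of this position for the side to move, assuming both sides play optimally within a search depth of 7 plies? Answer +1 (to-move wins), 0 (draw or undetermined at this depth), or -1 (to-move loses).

value((1,1), X) = -1

[(1,1)] X move#1: h0:-1:-1/(0,1)*, h1:-1:-1/(1,0)
[(0,1)] O move#2: h1:-1:+1/(0,0)*
[(0,0)] end (terminal -1, X#3); searched (1,1) to 7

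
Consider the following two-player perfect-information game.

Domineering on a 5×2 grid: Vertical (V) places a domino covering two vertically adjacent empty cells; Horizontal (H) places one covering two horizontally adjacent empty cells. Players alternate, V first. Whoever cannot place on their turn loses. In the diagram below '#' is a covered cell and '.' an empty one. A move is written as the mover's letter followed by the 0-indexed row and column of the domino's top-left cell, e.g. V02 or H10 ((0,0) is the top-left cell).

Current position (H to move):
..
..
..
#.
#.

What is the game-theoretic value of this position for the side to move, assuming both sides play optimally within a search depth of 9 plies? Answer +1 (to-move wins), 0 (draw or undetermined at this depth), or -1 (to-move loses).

value(../../../#./#., H) = +1

ply 1, H at ../../../#./#. | H00=-1→##/../../#./#.; H10=+1→../##/../#./#.*; H20=-1→../../##/#./#.
ply 2, V at ../##/../#./#. | V21=-1→../##/.#/##/#.*; V31=-1→../##/../##/##
ply 3, H at ../##/.#/##/#. | H00=+1→##/##/.#/##/#.*
ply 4: ##/##/.#/##/#. is terminal -1 (V); from ../../../#./#. depth 9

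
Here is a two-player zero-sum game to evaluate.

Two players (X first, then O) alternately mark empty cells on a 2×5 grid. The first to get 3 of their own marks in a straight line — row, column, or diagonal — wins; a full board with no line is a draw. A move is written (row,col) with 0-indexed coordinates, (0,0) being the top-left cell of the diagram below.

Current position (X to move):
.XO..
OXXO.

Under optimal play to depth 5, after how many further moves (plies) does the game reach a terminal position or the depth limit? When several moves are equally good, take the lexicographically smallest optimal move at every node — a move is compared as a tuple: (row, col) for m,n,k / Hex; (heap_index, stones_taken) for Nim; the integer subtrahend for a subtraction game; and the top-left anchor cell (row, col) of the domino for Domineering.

PV length from [.XO../OXXO.]: 4 plies

p1 X@[.XO../OXXO.]: (0,0)[XXO../OXXO.]+0* (0,3)[.XOX./OXXO.]+0 (0,4)[.XO.X/OXXO.]+0 (1,4)[.XO../OXXOX]+0
p2 O@[XXO../OXXO.]: (0,3)[XXOO./OXXO.]+0* (0,4)[XXO.O/OXXO.]+0 (1,4)[XXO../OXXOO]+0
p3 X@[XXOO./OXXO.]: (0,4)[XXOOX/OXXO.]+0* (1,4)[XXOO./OXXOX]-1
p4 O@[XXOOX/OXXO.]: (1,4)[XXOOX/OXXOO]+0*
p5 X@[XXOOX/OXXOO] terminal +0; root [.XO../OXXO.] d5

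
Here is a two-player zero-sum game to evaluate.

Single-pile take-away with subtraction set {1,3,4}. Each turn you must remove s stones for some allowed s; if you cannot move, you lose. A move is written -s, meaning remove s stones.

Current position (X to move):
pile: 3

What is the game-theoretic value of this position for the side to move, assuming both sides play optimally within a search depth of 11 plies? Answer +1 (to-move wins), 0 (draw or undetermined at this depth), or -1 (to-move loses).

ply 1, X at 3 | -1=+1→2*; -3=+1→0
ply 2, O at 2 | -1=-1→1*
ply 3, X at 1 | -1=+1→0*
ply 4: 0 is terminal -1 (O); from 3 depth 11

value(3, X) = +1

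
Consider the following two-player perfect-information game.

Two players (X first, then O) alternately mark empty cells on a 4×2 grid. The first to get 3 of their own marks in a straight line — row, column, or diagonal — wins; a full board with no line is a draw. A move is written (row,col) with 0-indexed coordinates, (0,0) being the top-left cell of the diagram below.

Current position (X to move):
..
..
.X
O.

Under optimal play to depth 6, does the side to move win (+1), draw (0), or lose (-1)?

ply 1, X at ../../.X/O. | (0,0)=+0→X./../.X/O.; (0,1)=+0→.X/../.X/O.; (1,0)=+0→../X./.X/O.; (1,1)=+1→../.X/.X/O.*; (2,0)=+0→../../XX/O.; (3,1)=+0→../../.X/OX
ply 2, O at ../.X/.X/O. | (0,0)=-1→O./.X/.X/O.*; (0,1)=-1→.O/.X/.X/O.; (1,0)=-1→../OX/.X/O.; (2,0)=-1→../.X/OX/O.; (3,1)=-1→../.X/.X/OO
ply 3, X at O./.X/.X/O. | (0,1)=+1→OX/.X/.X/O.*; (1,0)=+1→O./XX/.X/O.; (2,0)=+1→O./.X/XX/O.; (3,1)=+1→O./.X/.X/OX
ply 4: OX/.X/.X/O. is terminal -1 (O); from ../../.X/O. depth 6

value(../../.X/O., X) = +1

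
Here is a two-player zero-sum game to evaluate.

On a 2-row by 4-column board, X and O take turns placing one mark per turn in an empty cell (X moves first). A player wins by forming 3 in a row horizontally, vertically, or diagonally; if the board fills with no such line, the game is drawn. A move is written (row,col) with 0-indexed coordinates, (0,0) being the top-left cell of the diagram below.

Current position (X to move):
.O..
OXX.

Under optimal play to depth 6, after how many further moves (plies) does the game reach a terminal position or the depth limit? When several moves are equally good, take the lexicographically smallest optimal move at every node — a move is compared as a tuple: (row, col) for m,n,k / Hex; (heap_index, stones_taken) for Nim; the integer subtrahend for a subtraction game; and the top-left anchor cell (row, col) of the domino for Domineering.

PV length from [.O../OXX.]: 1 ply

[.O../OXX.] X move#1: (0,0):+0/XO../OXX., (0,2):+0/.OX./OXX., (0,3):+0/.O.X/OXX., (1,3):+1/.O../OXXX*
[.O../OXXX] end (terminal -1, O#2); searched .O../OXX. to 6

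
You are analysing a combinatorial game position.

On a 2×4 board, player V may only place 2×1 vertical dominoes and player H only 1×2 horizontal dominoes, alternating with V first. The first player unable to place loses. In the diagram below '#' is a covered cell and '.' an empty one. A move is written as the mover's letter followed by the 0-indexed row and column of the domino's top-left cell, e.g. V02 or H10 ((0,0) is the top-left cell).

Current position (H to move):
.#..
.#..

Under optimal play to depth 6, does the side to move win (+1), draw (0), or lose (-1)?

p1 H@[.#../.#..]: H02[.###/.#..]+1* H12[.#../.###]+1
p2 V@[.###/.#..]: V00[####/##..]-1*
p3 H@[####/##..]: H12[####/####]+1*
p4 V@[####/####] terminal -1; root [.#../.#..] d6

value(.#../.#.., H) = +1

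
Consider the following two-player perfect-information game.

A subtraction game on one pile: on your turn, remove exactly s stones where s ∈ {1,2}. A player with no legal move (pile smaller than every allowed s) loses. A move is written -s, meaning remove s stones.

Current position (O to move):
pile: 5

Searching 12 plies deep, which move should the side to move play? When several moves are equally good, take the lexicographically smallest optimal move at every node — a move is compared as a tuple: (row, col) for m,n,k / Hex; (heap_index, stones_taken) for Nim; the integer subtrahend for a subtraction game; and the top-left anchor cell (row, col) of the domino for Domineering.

O's best at [5]: -2

p1 O@[5]: -1[4]-1 -2[3]+1*
p2 X@[3]: -1[2]-1* -2[1]-1
p3 O@[2]: -1[1]-1 -2[0]+1*
p4 X@[0] terminal -1; root [5] d12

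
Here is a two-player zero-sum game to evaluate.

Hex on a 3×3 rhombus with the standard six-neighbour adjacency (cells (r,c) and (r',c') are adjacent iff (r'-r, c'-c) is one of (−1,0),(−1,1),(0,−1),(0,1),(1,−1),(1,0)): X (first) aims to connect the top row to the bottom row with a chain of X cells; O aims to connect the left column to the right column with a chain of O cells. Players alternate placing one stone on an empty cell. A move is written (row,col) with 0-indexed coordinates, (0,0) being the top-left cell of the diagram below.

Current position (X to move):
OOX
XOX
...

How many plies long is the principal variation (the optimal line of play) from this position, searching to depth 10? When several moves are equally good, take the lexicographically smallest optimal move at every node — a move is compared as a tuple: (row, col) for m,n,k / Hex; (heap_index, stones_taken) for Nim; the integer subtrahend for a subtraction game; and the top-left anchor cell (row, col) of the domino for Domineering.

PV length from [OOX/XOX/...]: 3 plies

ply 1, X at OOX/XOX/... | (2,0)=+1→OOX/XOX/X..*; (2,1)=+1→OOX/XOX/.X.; (2,2)=+1→OOX/XOX/..X
ply 2, O at OOX/XOX/X.. | (2,1)=-1→OOX/XOX/XO.*; (2,2)=-1→OOX/XOX/X.O
ply 3, X at OOX/XOX/XO. | (2,2)=+1→OOX/XOX/XOX*
ply 4: OOX/XOX/XOX is terminal -1 (O); from OOX/XOX/... depth 10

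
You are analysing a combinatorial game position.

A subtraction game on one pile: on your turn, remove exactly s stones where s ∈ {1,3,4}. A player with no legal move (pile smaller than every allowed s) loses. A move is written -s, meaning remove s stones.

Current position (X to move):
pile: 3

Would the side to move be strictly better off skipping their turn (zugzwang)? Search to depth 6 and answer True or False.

zugzwang(3, X) = False

ply 1, X at 3 | -1=+1→2*; -3=+1→0
ply 2, O at 2 | -1=-1→1*
ply 3, X at 1 | -1=+1→0*
ply 4: 0 is terminal -1 (O); from 3 depth 6
suppose X passes — search the same position with O to move:
pass> ply 1, O at 3 | -1=+1→2*; -3=+1→0
pass> ply 2, X at 2 | -1=-1→1*
pass> ply 3, O at 1 | -1=+1→0*
pass> ply 4: 0 is terminal -1 (X); from 3 depth 6
for X: play +1, pass -1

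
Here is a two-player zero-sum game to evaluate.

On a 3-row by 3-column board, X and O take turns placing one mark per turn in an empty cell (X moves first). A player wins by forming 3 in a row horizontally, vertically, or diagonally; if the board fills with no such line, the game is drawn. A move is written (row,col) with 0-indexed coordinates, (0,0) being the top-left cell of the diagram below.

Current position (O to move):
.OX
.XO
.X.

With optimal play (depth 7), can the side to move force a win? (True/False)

O winning at [.OX/.XO/.X.]: False

ply 1, O at .OX/.XO/.X. | (0,0)=-1→OOX/.XO/.X.; (1,0)=-1→.OX/OXO/.X.; (2,0)=+0→.OX/.XO/OX.*; (2,2)=-1→.OX/.XO/.XO
ply 2, X at .OX/.XO/OX. | (0,0)=+0→XOX/.XO/OX.*; (1,0)=+0→.OX/XXO/OX.; (2,2)=+0→.OX/.XO/OXX
ply 3, O at XOX/.XO/OX. | (1,0)=-1→XOX/OXO/OX.; (2,2)=+0→XOX/.XO/OXO*
ply 4, X at XOX/.XO/OXO | (1,0)=+0→XOX/XXO/OXO*
ply 5: XOX/XXO/OXO is terminal +0 (O); from .OX/.XO/.X. depth 7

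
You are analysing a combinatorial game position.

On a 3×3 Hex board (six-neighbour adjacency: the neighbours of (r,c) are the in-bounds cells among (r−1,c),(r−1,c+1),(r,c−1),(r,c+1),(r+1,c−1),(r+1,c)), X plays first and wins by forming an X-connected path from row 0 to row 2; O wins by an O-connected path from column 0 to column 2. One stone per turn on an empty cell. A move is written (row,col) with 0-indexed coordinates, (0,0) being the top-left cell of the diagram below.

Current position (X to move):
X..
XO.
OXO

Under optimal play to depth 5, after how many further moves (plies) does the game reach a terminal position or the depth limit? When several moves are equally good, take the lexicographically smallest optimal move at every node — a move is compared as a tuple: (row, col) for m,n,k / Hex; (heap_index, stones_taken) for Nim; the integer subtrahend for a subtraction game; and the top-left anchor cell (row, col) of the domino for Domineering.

PV length from [X../XO./OXO]: 2 plies

[X../XO./OXO] X move#1: (0,1):-1/XX./XO./OXO*, (0,2):-1/X.X/XO./OXO, (1,2):-1/X../XOX/OXO
[XX./XO./OXO] O move#2: (0,2):+1/XXO/XO./OXO*, (1,2):+1/XX./XOO/OXO
[XXO/XO./OXO] end (terminal -1, X#3); searched X../XO./OXO to 5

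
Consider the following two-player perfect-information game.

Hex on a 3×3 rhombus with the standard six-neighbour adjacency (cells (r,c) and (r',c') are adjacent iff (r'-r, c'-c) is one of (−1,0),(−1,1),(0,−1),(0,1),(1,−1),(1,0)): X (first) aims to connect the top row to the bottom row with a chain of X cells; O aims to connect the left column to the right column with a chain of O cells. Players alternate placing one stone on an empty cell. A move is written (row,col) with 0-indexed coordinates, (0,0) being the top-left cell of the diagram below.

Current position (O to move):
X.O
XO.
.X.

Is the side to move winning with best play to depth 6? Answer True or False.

p1 O@[X.O/XO./.X.]: (0,1)[XOO/XO./.X.]-1 (1,2)[X.O/XOO/.X.]-1 (2,0)[X.O/XO./OX.]+1* (2,2)[X.O/XO./.XO]-1
p2 X@[X.O/XO./OX.] terminal -1; root [X.O/XO./.X.] d6

O winning at [X.O/XO./.X.]: True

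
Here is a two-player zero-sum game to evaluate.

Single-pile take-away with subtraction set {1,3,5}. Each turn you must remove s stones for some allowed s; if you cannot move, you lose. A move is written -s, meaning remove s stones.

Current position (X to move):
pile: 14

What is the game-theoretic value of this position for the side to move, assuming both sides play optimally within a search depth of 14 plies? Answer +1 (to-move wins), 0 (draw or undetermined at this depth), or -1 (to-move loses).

p1 X@[14]: -1[13]-1* -3[11]-1 -5[9]-1
p2 O@[13]: -1[12]+1* -3[10]+1 -5[8]+1
p3 X@[12]: -1[11]-1* -3[9]-1 -5[7]-1
p4 O@[11]: -1[10]+1* -3[8]+1 -5[6]+1
p5 X@[10]: -1[9]-1* -3[7]-1 -5[5]-1
p6 O@[9]: -1[8]+1* -3[6]+1 -5[4]+1
p7 X@[8]: -1[7]-1* -3[5]-1 -5[3]-1
p8 O@[7]: -1[6]+1* -3[4]+1 -5[2]+1
p9 X@[6]: -1[5]-1* -3[3]-1 -5[1]-1
p10 O@[5]: -1[4]+1* -3[2]+1 -5[0]+1
p11 X@[4]: -1[3]-1* -3[1]-1
p12 O@[3]: -1[2]+1* -3[0]+1
p13 X@[2]: -1[1]-1*
p14 O@[1]: -1[0]+1*
p15 X@[0] terminal -1; root [14] d14

value(14, X) = -1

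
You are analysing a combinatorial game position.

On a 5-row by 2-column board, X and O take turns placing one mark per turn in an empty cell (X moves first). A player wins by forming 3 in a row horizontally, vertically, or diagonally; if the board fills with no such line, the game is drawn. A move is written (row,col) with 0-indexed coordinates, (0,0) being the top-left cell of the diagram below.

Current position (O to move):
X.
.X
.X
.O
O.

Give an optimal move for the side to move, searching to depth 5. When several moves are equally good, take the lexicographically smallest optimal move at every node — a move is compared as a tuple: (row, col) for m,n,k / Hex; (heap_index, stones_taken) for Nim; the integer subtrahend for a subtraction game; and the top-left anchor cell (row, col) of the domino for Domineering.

[X./.X/.X/.O/O.] O move#1: (0,1):+0/XO/.X/.X/.O/O.*, (1,0):-1/X./OX/.X/.O/O., (2,0):-1/X./.X/OX/.O/O., (3,0):-1/X./.X/.X/OO/O., (4,1):-1/X./.X/.X/.O/OO
[XO/.X/.X/.O/O.] X move#2: (1,0):+0/XO/XX/.X/.O/O.*, (2,0):+0/XO/.X/XX/.O/O., (3,0):+0/XO/.X/.X/XO/O., (4,1):+0/XO/.X/.X/.O/OX
[XO/XX/.X/.O/O.] O move#3: (2,0):+0/XO/XX/OX/.O/O.*, (3,0):-1/XO/XX/.X/OO/O., (4,1):-1/XO/XX/.X/.O/OO
[XO/XX/OX/.O/O.] X move#4: (3,0):+0/XO/XX/OX/XO/O.*, (4,1):-1/XO/XX/OX/.O/OX
[XO/XX/OX/XO/O.] O move#5: (4,1):+0/XO/XX/OX/XO/OO*
[XO/XX/OX/XO/OO] end (terminal +0, X#6); searched X./.X/.X/.O/O. to 5

O's best at [X./.X/.X/.O/O.]: (0,1)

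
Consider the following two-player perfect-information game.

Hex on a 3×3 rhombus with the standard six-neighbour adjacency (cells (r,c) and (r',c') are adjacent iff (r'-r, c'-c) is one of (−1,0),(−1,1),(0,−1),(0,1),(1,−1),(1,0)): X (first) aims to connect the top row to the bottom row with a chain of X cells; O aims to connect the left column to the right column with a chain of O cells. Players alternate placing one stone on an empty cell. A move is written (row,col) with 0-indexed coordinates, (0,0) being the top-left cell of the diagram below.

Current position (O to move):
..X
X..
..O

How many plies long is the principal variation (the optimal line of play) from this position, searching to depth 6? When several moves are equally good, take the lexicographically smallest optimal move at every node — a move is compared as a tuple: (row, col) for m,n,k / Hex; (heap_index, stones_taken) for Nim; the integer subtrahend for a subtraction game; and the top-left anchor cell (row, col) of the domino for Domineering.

ply 1, O at ..X/X../..O | (0,0)=-1→O.X/X../..O*; (0,1)=-1→.OX/X../..O; (1,1)=-1→..X/XO./..O; (1,2)=-1→..X/X.O/..O; (2,0)=-1→..X/X../O.O; (2,1)=-1→..X/X../.OO
ply 2, X at O.X/X../..O | (0,1)=+1→OXX/X../..O*; (1,1)=+1→O.X/XX./..O; (1,2)=+1→O.X/X.X/..O; (2,0)=+1→O.X/X../X.O; (2,1)=+1→O.X/X../.XO
ply 3, O at OXX/X../..O | (1,1)=-1→OXX/XO./..O*; (1,2)=-1→OXX/X.O/..O; (2,0)=-1→OXX/X../O.O; (2,1)=-1→OXX/X../.OO
ply 4, X at OXX/XO./..O | (1,2)=+1→OXX/XOX/..O*; (2,0)=+1→OXX/XO./X.O; (2,1)=+1→OXX/XO./.XO
ply 5, O at OXX/XOX/..O | (2,0)=-1→OXX/XOX/O.O*; (2,1)=-1→OXX/XOX/.OO
ply 6, X at OXX/XOX/O.O | (2,1)=+1→OXX/XOX/OXO*
ply 7: OXX/XOX/OXO is terminal -1 (O); from ..X/X../..O depth 6

PV length from [..X/X../..O]: 6 plies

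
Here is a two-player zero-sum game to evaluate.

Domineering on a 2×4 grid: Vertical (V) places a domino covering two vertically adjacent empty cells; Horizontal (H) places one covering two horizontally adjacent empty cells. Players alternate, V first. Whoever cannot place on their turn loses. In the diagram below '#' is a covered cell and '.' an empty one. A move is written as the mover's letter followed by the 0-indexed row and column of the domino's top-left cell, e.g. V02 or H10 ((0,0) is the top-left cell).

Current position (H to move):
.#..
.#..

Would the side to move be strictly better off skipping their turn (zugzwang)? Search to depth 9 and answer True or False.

zugzwang(.#../.#.., H) = False

p1 H@[.#../.#..]: H02[.###/.#..]+1* H12[.#../.###]+1
p2 V@[.###/.#..]: V00[####/##..]-1*
p3 H@[####/##..]: H12[####/####]+1*
p4 V@[####/####] terminal -1; root [.#../.#..] d9
suppose H passes — search the same position with V to move:
pass> p1 V@[.#../.#..]: V00[##../##..]-1 V02[.##./.##.]+1* V03[.#.#/.#.#]+1
pass> p2 H@[.##./.##.] terminal -1; root [.#../.#..] d9
for H: play +1, pass -1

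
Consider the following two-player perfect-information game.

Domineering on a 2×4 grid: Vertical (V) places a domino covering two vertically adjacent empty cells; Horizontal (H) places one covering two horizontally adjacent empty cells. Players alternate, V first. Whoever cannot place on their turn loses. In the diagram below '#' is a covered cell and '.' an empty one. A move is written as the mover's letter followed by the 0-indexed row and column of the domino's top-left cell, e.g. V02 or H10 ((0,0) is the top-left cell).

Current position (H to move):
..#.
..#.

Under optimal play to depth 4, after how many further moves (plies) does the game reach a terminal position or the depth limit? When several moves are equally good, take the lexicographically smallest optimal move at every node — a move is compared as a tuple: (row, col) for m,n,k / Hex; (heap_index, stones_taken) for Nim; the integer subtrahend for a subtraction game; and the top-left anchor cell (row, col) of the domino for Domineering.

PV length from [..#./..#.]: 3 plies

[..#./..#.] H move#1: H00:+1/###./..#.*, H10:+1/..#./###.
[###./..#.] V move#2: V03:-1/####/..##*
[####/..##] H move#3: H10:+1/####/####*
[####/####] end (terminal -1, V#4); searched ..#./..#. to 4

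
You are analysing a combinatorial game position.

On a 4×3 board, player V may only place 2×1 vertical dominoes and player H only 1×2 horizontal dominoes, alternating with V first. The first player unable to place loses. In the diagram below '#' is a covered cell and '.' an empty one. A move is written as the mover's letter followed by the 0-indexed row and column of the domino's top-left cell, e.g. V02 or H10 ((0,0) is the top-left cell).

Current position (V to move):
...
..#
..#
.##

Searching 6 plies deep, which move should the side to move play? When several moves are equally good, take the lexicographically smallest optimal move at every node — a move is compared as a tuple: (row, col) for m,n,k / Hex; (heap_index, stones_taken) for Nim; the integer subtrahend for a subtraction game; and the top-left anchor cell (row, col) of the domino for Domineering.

V's best at [.../..#/..#/.##]: V00

p1 V@[.../..#/..#/.##]: V00[#../#.#/..#/.##]+1* V01[.#./.##/..#/.##]+1 V10[.../#.#/#.#/.##]+1 V11[.../.##/.##/.##]+1 V20[.../..#/#.#/###]-1
p2 H@[#../#.#/..#/.##]: H01[###/#.#/..#/.##]-1* H20[#../#.#/###/.##]-1
p3 V@[###/#.#/..#/.##]: V11[###/###/.##/.##]+1* V20[###/#.#/#.#/###]+1
p4 H@[###/###/.##/.##] terminal -1; root [.../..#/..#/.##] d6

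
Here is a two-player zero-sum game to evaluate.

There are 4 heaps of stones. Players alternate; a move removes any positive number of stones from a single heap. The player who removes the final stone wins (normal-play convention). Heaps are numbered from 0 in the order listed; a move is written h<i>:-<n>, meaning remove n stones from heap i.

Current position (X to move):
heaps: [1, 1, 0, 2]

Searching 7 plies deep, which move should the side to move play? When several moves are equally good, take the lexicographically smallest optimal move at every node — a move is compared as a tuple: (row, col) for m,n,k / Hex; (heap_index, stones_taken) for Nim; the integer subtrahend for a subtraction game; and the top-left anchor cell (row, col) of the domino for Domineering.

X's best at [(1,1,0,2)]: h3:-2

p1 X@[(1,1,0,2)]: h0:-1[(0,1,0,2)]-1 h1:-1[(1,0,0,2)]-1 h3:-1[(1,1,0,1)]-1 h3:-2[(1,1,0,0)]+1*
p2 O@[(1,1,0,0)]: h0:-1[(0,1,0,0)]-1* h1:-1[(1,0,0,0)]-1
p3 X@[(0,1,0,0)]: h1:-1[(0,0,0,0)]+1*
p4 O@[(0,0,0,0)] terminal -1; root [(1,1,0,2)] d7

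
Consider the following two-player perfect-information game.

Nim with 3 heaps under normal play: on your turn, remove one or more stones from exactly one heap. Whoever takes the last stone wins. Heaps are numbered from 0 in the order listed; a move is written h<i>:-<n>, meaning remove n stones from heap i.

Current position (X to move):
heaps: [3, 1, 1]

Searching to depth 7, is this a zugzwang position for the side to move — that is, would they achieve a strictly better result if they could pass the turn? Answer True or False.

p1 X@[(3,1,1)]: h0:-1[(2,1,1)]-1 h0:-2[(1,1,1)]-1 h0:-3[(0,1,1)]+1* h1:-1[(3,0,1)]-1 h2:-1[(3,1,0)]-1
p2 O@[(0,1,1)]: h1:-1[(0,0,1)]-1* h2:-1[(0,1,0)]-1
p3 X@[(0,0,1)]: h2:-1[(0,0,0)]+1*
p4 O@[(0,0,0)] terminal -1; root [(3,1,1)] d7
suppose X passes — search the same position with O to move:
pass> p1 O@[(3,1,1)]: h0:-1[(2,1,1)]-1 h0:-2[(1,1,1)]-1 h0:-3[(0,1,1)]+1* h1:-1[(3,0,1)]-1 h2:-1[(3,1,0)]-1
pass> p2 X@[(0,1,1)]: h1:-1[(0,0,1)]-1* h2:-1[(0,1,0)]-1
pass> p3 O@[(0,0,1)]: h2:-1[(0,0,0)]+1*
pass> p4 X@[(0,0,0)] terminal -1; root [(3,1,1)] d7
for X: play +1, pass -1

zugzwang((3,1,1), X) = False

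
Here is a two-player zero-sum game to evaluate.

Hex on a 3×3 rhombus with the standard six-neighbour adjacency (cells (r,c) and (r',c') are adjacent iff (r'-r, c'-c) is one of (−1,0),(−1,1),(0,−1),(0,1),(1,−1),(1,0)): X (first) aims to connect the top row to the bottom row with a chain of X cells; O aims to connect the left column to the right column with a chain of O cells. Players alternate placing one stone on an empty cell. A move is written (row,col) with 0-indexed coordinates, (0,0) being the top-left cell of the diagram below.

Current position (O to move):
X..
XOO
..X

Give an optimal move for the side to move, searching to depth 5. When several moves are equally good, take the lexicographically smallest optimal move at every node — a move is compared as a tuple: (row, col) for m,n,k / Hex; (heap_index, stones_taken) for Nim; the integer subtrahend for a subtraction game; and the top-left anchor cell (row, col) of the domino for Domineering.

ply 1, O at X../XOO/..X | (0,1)=-1→XO./XOO/..X; (0,2)=-1→X.O/XOO/..X; (2,0)=+1→X../XOO/O.X*; (2,1)=-1→X../XOO/.OX
ply 2: X../XOO/O.X is terminal -1 (X); from X../XOO/..X depth 5

O's best at [X../XOO/..X]: (2,0)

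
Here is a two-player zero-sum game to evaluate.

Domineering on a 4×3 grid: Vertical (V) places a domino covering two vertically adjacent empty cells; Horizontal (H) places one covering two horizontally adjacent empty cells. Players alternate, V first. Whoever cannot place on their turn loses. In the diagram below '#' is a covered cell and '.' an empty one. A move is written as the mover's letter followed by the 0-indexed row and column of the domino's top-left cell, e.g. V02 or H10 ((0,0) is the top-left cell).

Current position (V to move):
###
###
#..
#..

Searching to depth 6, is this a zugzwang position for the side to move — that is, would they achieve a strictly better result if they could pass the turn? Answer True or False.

zugzwang(###/###/#../#.., V) = False

[###/###/#../#..] V move#1: V21:+1/###/###/##./##.*, V22:+1/###/###/#.#/#.#
[###/###/##./##.] end (terminal -1, H#2); searched ###/###/#../#.. to 6
suppose V passes — search the same position with H to move:
pass> [###/###/#../#..] H move#1: H21:+1/###/###/###/#..*, H31:+1/###/###/#../###
pass> [###/###/###/#..] end (terminal -1, V#2); searched ###/###/#../#.. to 6
for V: play +1, pass -1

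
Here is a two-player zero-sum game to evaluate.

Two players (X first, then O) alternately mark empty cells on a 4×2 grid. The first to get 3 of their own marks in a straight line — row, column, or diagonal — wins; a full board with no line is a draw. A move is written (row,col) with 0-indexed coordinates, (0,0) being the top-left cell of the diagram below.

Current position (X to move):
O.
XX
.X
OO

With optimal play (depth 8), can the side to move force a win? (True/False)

p1 X@[O./XX/.X/OO]: (0,1)[OX/XX/.X/OO]+1* (2,0)[O./XX/XX/OO]+0
p2 O@[OX/XX/.X/OO] terminal -1; root [O./XX/.X/OO] d8

X winning at [O./XX/.X/OO]: True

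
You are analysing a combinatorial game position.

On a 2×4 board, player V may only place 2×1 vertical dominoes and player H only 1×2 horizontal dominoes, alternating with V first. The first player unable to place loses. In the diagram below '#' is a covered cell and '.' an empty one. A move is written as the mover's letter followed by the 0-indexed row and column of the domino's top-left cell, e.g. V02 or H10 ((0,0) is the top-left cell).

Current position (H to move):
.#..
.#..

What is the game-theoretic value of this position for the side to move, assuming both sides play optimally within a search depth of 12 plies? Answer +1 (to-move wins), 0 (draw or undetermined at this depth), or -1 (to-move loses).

value(.#../.#.., H) = +1

[.#../.#..] H move#1: H02:+1/.###/.#..*, H12:+1/.#../.###
[.###/.#..] V move#2: V00:-1/####/##..*
[####/##..] H move#3: H12:+1/####/####*
[####/####] end (terminal -1, V#4); searched .#../.#.. to 12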